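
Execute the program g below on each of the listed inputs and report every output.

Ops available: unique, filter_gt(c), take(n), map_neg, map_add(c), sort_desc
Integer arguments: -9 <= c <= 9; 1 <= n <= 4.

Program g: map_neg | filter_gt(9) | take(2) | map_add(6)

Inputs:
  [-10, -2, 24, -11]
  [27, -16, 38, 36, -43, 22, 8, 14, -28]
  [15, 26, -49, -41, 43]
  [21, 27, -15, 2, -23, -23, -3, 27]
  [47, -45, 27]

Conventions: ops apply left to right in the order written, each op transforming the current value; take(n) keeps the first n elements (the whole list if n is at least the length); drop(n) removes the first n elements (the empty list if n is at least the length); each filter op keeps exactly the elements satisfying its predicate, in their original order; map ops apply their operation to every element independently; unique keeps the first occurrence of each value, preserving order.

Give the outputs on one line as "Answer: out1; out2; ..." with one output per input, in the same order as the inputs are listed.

[16, 17]; [22, 49]; [55, 47]; [21, 29]; [51]

Execution, op by op:
  [-10, -2, 24, -11] -> [10, 2, -24, 11] -> [10, 11] -> [10, 11] -> [16, 17]
  [27, -16, 38, 36, -43, 22, 8, 14, -28] -> [-27, 16, -38, -36, 43, -22, -8, -14, 28] -> [16, 43, 28] -> [16, 43] -> [22, 49]
  [15, 26, -49, -41, 43] -> [-15, -26, 49, 41, -43] -> [49, 41] -> [49, 41] -> [55, 47]
  [21, 27, -15, 2, -23, -23, -3, 27] -> [-21, -27, 15, -2, 23, 23, 3, -27] -> [15, 23, 23] -> [15, 23] -> [21, 29]
  [47, -45, 27] -> [-47, 45, -27] -> [45] -> [45] -> [51]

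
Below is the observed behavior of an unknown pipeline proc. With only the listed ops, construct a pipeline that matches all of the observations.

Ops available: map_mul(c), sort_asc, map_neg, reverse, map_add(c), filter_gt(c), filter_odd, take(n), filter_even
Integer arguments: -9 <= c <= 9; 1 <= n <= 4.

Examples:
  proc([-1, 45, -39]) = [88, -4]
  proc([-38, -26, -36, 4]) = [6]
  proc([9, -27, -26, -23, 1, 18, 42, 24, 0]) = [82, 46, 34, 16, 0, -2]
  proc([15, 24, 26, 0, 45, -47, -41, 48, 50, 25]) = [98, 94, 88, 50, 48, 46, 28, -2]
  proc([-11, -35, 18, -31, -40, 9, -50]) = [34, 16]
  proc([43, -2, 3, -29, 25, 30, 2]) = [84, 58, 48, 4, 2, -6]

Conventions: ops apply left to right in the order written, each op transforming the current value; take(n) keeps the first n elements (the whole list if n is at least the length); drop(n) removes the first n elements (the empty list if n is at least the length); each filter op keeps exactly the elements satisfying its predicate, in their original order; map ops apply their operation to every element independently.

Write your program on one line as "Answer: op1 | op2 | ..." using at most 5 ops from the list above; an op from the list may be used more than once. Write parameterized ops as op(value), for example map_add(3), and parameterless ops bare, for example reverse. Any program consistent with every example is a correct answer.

sort_asc | filter_gt(-8) | reverse | map_mul(2) | map_add(-2)

Check, running the answer program on each example:
  [-1, 45, -39] -> [-39, -1, 45] -> [-1, 45] -> [45, -1] -> [90, -2] -> [88, -4]
  [-38, -26, -36, 4] -> [-38, -36, -26, 4] -> [4] -> [4] -> [8] -> [6]
  [9, -27, -26, -23, 1, 18, 42, 24, 0] -> [-27, -26, -23, 0, 1, 9, 18, 24, 42] -> [0, 1, 9, 18, 24, 42] -> [42, 24, 18, 9, 1, 0] -> [84, 48, 36, 18, 2, 0] -> [82, 46, 34, 16, 0, -2]
  [15, 24, 26, 0, 45, -47, -41, 48, 50, 25] -> [-47, -41, 0, 15, 24, 25, 26, 45, 48, 50] -> [0, 15, 24, 25, 26, 45, 48, 50] -> [50, 48, 45, 26, 25, 24, 15, 0] -> [100, 96, 90, 52, 50, 48, 30, 0] -> [98, 94, 88, 50, 48, 46, 28, -2]
  [-11, -35, 18, -31, -40, 9, -50] -> [-50, -40, -35, -31, -11, 9, 18] -> [9, 18] -> [18, 9] -> [36, 18] -> [34, 16]
  [43, -2, 3, -29, 25, 30, 2] -> [-29, -2, 2, 3, 25, 30, 43] -> [-2, 2, 3, 25, 30, 43] -> [43, 30, 25, 3, 2, -2] -> [86, 60, 50, 6, 4, -4] -> [84, 58, 48, 4, 2, -6]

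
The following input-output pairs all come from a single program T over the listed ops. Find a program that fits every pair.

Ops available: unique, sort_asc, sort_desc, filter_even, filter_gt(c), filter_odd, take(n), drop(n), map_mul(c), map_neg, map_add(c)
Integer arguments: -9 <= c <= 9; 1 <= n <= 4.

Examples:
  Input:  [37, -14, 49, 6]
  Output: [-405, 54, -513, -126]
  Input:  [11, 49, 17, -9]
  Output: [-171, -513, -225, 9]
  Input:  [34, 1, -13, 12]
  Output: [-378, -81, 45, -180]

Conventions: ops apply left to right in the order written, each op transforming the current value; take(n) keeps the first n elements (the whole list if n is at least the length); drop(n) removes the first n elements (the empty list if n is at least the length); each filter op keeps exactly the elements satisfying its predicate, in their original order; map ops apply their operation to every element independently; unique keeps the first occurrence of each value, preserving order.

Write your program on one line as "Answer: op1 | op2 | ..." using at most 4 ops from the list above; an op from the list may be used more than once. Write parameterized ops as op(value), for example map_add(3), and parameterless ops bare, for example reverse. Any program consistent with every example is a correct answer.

map_add(8) | map_neg | map_mul(9)

Check, running the answer program on each example:
  [37, -14, 49, 6] -> [45, -6, 57, 14] -> [-45, 6, -57, -14] -> [-405, 54, -513, -126]
  [11, 49, 17, -9] -> [19, 57, 25, -1] -> [-19, -57, -25, 1] -> [-171, -513, -225, 9]
  [34, 1, -13, 12] -> [42, 9, -5, 20] -> [-42, -9, 5, -20] -> [-378, -81, 45, -180]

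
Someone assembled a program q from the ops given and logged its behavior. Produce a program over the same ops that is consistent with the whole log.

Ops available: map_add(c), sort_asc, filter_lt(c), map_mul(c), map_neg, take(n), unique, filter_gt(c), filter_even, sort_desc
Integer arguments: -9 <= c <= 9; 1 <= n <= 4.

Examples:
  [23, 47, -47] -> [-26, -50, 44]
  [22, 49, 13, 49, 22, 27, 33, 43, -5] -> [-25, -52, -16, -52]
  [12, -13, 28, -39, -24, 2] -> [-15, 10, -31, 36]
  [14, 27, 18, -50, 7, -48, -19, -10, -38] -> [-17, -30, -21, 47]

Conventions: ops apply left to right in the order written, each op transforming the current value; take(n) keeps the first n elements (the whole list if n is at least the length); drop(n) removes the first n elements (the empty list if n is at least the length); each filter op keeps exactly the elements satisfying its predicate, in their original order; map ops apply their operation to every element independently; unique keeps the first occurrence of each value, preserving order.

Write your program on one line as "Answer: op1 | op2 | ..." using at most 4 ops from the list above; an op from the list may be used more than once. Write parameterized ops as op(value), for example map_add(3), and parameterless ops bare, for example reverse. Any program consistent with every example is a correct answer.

take(4) | map_add(3) | map_neg

Check, running the answer program on each example:
  [23, 47, -47] -> [23, 47, -47] -> [26, 50, -44] -> [-26, -50, 44]
  [22, 49, 13, 49, 22, 27, 33, 43, -5] -> [22, 49, 13, 49] -> [25, 52, 16, 52] -> [-25, -52, -16, -52]
  [12, -13, 28, -39, -24, 2] -> [12, -13, 28, -39] -> [15, -10, 31, -36] -> [-15, 10, -31, 36]
  [14, 27, 18, -50, 7, -48, -19, -10, -38] -> [14, 27, 18, -50] -> [17, 30, 21, -47] -> [-17, -30, -21, 47]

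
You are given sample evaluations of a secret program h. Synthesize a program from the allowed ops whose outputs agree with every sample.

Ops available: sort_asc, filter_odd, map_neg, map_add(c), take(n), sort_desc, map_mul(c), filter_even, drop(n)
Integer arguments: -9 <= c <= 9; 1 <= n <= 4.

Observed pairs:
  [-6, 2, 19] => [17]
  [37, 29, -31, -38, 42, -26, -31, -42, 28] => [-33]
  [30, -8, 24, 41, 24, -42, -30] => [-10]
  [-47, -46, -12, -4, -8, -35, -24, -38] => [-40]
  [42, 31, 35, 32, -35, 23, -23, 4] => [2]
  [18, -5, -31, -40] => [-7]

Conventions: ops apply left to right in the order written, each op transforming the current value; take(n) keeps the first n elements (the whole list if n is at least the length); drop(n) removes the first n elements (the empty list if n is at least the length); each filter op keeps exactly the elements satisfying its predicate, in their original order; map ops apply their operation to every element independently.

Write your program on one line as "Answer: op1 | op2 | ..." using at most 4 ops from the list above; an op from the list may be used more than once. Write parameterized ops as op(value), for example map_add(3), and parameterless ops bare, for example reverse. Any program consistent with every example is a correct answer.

sort_asc | take(3) | drop(2) | map_add(-2)

Check, running the answer program on each example:
  [-6, 2, 19] -> [-6, 2, 19] -> [-6, 2, 19] -> [19] -> [17]
  [37, 29, -31, -38, 42, -26, -31, -42, 28] -> [-42, -38, -31, -31, -26, 28, 29, 37, 42] -> [-42, -38, -31] -> [-31] -> [-33]
  [30, -8, 24, 41, 24, -42, -30] -> [-42, -30, -8, 24, 24, 30, 41] -> [-42, -30, -8] -> [-8] -> [-10]
  [-47, -46, -12, -4, -8, -35, -24, -38] -> [-47, -46, -38, -35, -24, -12, -8, -4] -> [-47, -46, -38] -> [-38] -> [-40]
  [42, 31, 35, 32, -35, 23, -23, 4] -> [-35, -23, 4, 23, 31, 32, 35, 42] -> [-35, -23, 4] -> [4] -> [2]
  [18, -5, -31, -40] -> [-40, -31, -5, 18] -> [-40, -31, -5] -> [-5] -> [-7]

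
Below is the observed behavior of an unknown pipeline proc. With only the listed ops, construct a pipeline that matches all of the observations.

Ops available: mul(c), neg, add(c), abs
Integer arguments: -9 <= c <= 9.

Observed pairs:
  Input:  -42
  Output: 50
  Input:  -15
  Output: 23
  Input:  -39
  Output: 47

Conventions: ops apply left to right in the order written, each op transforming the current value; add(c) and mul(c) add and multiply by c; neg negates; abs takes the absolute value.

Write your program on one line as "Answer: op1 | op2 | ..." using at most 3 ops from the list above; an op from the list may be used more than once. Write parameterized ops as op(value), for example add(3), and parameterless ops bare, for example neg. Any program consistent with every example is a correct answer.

add(-4) | add(-4) | neg

Check, running the answer program on each example:
  -42 -> -46 -> -50 -> 50
  -15 -> -19 -> -23 -> 23
  -39 -> -43 -> -47 -> 47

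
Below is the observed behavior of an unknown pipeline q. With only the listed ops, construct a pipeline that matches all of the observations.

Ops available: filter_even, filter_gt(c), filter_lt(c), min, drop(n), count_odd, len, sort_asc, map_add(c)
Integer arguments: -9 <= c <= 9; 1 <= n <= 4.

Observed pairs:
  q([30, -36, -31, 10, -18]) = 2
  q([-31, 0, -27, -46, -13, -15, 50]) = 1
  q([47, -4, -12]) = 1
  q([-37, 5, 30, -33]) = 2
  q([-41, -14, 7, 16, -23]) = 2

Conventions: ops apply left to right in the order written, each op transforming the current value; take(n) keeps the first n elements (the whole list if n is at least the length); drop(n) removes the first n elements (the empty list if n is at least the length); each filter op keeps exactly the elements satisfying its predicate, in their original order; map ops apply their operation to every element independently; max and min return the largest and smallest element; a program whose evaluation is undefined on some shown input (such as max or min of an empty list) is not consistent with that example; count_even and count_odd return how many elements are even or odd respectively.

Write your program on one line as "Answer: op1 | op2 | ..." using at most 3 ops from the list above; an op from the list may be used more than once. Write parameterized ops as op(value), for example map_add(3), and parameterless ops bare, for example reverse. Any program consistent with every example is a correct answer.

filter_gt(-7) | filter_gt(2) | len

Check, running the answer program on each example:
  [30, -36, -31, 10, -18] -> [30, 10] -> [30, 10] -> 2
  [-31, 0, -27, -46, -13, -15, 50] -> [0, 50] -> [50] -> 1
  [47, -4, -12] -> [47, -4] -> [47] -> 1
  [-37, 5, 30, -33] -> [5, 30] -> [5, 30] -> 2
  [-41, -14, 7, 16, -23] -> [7, 16] -> [7, 16] -> 2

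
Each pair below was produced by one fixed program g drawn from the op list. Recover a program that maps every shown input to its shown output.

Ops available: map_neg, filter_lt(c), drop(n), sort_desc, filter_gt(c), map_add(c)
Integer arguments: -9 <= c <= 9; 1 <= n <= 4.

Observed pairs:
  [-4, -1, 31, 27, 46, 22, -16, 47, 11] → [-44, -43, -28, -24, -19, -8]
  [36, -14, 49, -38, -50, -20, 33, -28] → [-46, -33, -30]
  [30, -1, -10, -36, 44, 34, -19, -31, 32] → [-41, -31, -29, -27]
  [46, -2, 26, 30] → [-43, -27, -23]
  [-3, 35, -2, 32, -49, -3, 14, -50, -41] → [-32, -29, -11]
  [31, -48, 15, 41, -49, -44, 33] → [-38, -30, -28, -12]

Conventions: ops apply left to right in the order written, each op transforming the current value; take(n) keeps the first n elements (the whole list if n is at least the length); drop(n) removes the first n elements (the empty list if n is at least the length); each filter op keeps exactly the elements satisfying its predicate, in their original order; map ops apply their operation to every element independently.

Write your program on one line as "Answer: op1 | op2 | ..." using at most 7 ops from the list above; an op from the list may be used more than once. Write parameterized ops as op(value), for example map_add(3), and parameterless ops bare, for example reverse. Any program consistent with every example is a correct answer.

sort_desc | map_add(-5) | map_add(7) | map_neg | filter_lt(-3) | map_add(5)

Check, running the answer program on each example:
  [-4, -1, 31, 27, 46, 22, -16, 47, 11] -> [47, 46, 31, 27, 22, 11, -1, -4, -16] -> [42, 41, 26, 22, 17, 6, -6, -9, -21] -> [49, 48, 33, 29, 24, 13, 1, -2, -14] -> [-49, -48, -33, -29, -24, -13, -1, 2, 14] -> [-49, -48, -33, -29, -24, -13] -> [-44, -43, -28, -24, -19, -8]
  [36, -14, 49, -38, -50, -20, 33, -28] -> [49, 36, 33, -14, -20, -28, -38, -50] -> [44, 31, 28, -19, -25, -33, -43, -55] -> [51, 38, 35, -12, -18, -26, -36, -48] -> [-51, -38, -35, 12, 18, 26, 36, 48] -> [-51, -38, -35] -> [-46, -33, -30]
  [30, -1, -10, -36, 44, 34, -19, -31, 32] -> [44, 34, 32, 30, -1, -10, -19, -31, -36] -> [39, 29, 27, 25, -6, -15, -24, -36, -41] -> [46, 36, 34, 32, 1, -8, -17, -29, -34] -> [-46, -36, -34, -32, -1, 8, 17, 29, 34] -> [-46, -36, -34, -32] -> [-41, -31, -29, -27]
  [46, -2, 26, 30] -> [46, 30, 26, -2] -> [41, 25, 21, -7] -> [48, 32, 28, 0] -> [-48, -32, -28, 0] -> [-48, -32, -28] -> [-43, -27, -23]
  [-3, 35, -2, 32, -49, -3, 14, -50, -41] -> [35, 32, 14, -2, -3, -3, -41, -49, -50] -> [30, 27, 9, -7, -8, -8, -46, -54, -55] -> [37, 34, 16, 0, -1, -1, -39, -47, -48] -> [-37, -34, -16, 0, 1, 1, 39, 47, 48] -> [-37, -34, -16] -> [-32, -29, -11]
  [31, -48, 15, 41, -49, -44, 33] -> [41, 33, 31, 15, -44, -48, -49] -> [36, 28, 26, 10, -49, -53, -54] -> [43, 35, 33, 17, -42, -46, -47] -> [-43, -35, -33, -17, 42, 46, 47] -> [-43, -35, -33, -17] -> [-38, -30, -28, -12]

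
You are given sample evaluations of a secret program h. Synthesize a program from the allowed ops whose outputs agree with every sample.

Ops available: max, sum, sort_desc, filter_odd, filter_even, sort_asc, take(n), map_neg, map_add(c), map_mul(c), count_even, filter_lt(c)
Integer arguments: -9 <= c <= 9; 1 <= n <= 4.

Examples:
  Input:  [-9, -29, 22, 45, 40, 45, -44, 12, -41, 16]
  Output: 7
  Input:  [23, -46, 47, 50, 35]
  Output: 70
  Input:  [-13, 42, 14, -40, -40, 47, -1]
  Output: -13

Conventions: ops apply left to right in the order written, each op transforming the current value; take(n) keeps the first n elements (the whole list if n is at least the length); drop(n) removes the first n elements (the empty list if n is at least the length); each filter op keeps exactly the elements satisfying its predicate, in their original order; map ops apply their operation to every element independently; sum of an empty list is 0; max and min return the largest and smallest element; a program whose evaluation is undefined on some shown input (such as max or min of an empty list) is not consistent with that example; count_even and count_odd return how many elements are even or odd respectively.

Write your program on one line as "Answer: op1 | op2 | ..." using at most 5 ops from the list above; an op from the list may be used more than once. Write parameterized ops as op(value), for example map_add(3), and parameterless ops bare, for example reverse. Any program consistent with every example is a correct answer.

take(4) | filter_odd | sort_desc | sum

Check, running the answer program on each example:
  [-9, -29, 22, 45, 40, 45, -44, 12, -41, 16] -> [-9, -29, 22, 45] -> [-9, -29, 45] -> [45, -9, -29] -> 7
  [23, -46, 47, 50, 35] -> [23, -46, 47, 50] -> [23, 47] -> [47, 23] -> 70
  [-13, 42, 14, -40, -40, 47, -1] -> [-13, 42, 14, -40] -> [-13] -> [-13] -> -13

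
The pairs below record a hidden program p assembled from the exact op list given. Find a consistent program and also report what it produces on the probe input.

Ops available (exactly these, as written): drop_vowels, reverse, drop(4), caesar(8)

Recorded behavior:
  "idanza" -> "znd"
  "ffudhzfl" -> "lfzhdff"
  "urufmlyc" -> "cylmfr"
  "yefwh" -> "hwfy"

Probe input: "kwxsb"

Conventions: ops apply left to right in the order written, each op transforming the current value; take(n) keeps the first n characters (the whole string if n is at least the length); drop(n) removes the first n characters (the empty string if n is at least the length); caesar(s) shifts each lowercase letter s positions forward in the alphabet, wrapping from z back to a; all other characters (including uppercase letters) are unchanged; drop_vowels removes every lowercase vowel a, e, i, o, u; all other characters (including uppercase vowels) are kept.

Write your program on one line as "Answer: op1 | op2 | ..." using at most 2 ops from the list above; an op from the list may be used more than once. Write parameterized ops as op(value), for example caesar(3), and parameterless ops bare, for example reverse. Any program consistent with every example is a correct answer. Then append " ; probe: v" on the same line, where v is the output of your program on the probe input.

drop_vowels | reverse ; probe: "bsxwk"

Check, running the answer program on each example:
  "idanza" -> "dnz" -> "znd"
  "ffudhzfl" -> "ffdhzfl" -> "lfzhdff"
  "urufmlyc" -> "rfmlyc" -> "cylmfr"
  "yefwh" -> "yfwh" -> "hwfy"
  probe: "kwxsb" -> "kwxsb" -> "bsxwk"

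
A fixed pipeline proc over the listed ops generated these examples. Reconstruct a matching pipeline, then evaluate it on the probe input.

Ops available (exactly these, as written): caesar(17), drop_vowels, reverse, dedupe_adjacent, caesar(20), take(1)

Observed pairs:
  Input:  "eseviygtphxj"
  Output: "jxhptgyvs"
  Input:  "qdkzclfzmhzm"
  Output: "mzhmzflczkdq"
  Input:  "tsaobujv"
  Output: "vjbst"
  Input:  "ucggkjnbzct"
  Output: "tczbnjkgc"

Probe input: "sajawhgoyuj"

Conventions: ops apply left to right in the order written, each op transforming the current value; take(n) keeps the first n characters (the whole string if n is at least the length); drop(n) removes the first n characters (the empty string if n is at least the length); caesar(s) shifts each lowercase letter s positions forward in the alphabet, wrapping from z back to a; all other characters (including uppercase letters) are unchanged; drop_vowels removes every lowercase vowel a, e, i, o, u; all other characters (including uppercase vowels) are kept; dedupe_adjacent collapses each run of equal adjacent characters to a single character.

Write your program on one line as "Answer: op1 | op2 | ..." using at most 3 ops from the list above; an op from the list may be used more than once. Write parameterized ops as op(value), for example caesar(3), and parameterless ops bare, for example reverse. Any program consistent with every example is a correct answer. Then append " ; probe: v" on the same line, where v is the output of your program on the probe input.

reverse | drop_vowels | dedupe_adjacent ; probe: "jyghwjs"

Check, running the answer program on each example:
  "eseviygtphxj" -> "jxhptgyivese" -> "jxhptgyvs" -> "jxhptgyvs"
  "qdkzclfzmhzm" -> "mzhmzflczkdq" -> "mzhmzflczkdq" -> "mzhmzflczkdq"
  "tsaobujv" -> "vjuboast" -> "vjbst" -> "vjbst"
  "ucggkjnbzct" -> "tczbnjkggcu" -> "tczbnjkggc" -> "tczbnjkgc"
  probe: "sajawhgoyuj" -> "juyoghwajas" -> "jyghwjs" -> "jyghwjs"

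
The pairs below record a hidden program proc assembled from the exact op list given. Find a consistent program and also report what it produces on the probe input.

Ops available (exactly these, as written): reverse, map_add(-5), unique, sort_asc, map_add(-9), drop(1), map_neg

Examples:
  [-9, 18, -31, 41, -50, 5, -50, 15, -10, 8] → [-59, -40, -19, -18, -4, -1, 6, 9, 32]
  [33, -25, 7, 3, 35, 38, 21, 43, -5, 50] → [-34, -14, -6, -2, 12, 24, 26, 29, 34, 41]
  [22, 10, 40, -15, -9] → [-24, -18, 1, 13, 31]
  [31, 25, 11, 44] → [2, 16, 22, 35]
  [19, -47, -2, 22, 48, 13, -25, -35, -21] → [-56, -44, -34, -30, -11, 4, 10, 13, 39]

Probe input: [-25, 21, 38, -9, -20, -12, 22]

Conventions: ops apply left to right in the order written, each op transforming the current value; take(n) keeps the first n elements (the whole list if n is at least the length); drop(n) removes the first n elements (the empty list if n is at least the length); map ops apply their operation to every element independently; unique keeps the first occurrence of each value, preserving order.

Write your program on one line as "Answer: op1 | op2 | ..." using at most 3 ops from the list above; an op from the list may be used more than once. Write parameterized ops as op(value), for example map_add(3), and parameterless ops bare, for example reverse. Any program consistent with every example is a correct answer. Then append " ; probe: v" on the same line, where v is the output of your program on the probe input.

map_add(-9) | unique | sort_asc ; probe: [-34, -29, -21, -18, 12, 13, 29]

Check, running the answer program on each example:
  [-9, 18, -31, 41, -50, 5, -50, 15, -10, 8] -> [-18, 9, -40, 32, -59, -4, -59, 6, -19, -1] -> [-18, 9, -40, 32, -59, -4, 6, -19, -1] -> [-59, -40, -19, -18, -4, -1, 6, 9, 32]
  [33, -25, 7, 3, 35, 38, 21, 43, -5, 50] -> [24, -34, -2, -6, 26, 29, 12, 34, -14, 41] -> [24, -34, -2, -6, 26, 29, 12, 34, -14, 41] -> [-34, -14, -6, -2, 12, 24, 26, 29, 34, 41]
  [22, 10, 40, -15, -9] -> [13, 1, 31, -24, -18] -> [13, 1, 31, -24, -18] -> [-24, -18, 1, 13, 31]
  [31, 25, 11, 44] -> [22, 16, 2, 35] -> [22, 16, 2, 35] -> [2, 16, 22, 35]
  [19, -47, -2, 22, 48, 13, -25, -35, -21] -> [10, -56, -11, 13, 39, 4, -34, -44, -30] -> [10, -56, -11, 13, 39, 4, -34, -44, -30] -> [-56, -44, -34, -30, -11, 4, 10, 13, 39]
  probe: [-25, 21, 38, -9, -20, -12, 22] -> [-34, 12, 29, -18, -29, -21, 13] -> [-34, 12, 29, -18, -29, -21, 13] -> [-34, -29, -21, -18, 12, 13, 29]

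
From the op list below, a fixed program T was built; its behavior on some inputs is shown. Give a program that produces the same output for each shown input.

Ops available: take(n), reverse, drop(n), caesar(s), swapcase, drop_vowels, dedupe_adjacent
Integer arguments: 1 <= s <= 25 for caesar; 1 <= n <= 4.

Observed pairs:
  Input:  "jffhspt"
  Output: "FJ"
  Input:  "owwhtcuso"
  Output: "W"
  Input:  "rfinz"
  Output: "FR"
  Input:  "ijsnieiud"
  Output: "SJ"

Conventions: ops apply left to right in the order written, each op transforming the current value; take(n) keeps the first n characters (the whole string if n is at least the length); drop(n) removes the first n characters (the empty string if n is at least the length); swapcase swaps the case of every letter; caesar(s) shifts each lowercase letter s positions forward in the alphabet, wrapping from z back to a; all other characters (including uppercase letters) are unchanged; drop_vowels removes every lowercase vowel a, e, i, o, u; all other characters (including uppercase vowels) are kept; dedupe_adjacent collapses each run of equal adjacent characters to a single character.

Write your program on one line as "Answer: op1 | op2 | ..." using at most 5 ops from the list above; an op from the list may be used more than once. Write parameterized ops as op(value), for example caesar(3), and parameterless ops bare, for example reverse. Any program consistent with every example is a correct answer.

take(3) | reverse | dedupe_adjacent | drop_vowels | swapcase

Check, running the answer program on each example:
  "jffhspt" -> "jff" -> "ffj" -> "fj" -> "fj" -> "FJ"
  "owwhtcuso" -> "oww" -> "wwo" -> "wo" -> "w" -> "W"
  "rfinz" -> "rfi" -> "ifr" -> "ifr" -> "fr" -> "FR"
  "ijsnieiud" -> "ijs" -> "sji" -> "sji" -> "sj" -> "SJ"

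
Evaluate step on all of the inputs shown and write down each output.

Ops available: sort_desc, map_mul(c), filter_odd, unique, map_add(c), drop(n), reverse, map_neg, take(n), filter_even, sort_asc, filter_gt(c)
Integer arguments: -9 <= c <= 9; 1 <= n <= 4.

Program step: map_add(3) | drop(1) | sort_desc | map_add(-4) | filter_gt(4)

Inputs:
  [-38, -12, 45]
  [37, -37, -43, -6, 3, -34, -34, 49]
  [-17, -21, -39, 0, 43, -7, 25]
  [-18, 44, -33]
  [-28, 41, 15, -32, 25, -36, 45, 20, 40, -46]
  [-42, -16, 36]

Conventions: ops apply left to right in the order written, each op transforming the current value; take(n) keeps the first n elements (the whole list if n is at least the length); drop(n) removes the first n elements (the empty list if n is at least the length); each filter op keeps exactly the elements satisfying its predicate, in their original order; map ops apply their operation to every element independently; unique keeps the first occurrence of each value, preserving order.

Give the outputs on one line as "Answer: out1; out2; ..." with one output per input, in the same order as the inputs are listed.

[44]; [48]; [42, 24]; [43]; [44, 40, 39, 24, 19, 14]; [35]

Execution, op by op:
  [-38, -12, 45] -> [-35, -9, 48] -> [-9, 48] -> [48, -9] -> [44, -13] -> [44]
  [37, -37, -43, -6, 3, -34, -34, 49] -> [40, -34, -40, -3, 6, -31, -31, 52] -> [-34, -40, -3, 6, -31, -31, 52] -> [52, 6, -3, -31, -31, -34, -40] -> [48, 2, -7, -35, -35, -38, -44] -> [48]
  [-17, -21, -39, 0, 43, -7, 25] -> [-14, -18, -36, 3, 46, -4, 28] -> [-18, -36, 3, 46, -4, 28] -> [46, 28, 3, -4, -18, -36] -> [42, 24, -1, -8, -22, -40] -> [42, 24]
  [-18, 44, -33] -> [-15, 47, -30] -> [47, -30] -> [47, -30] -> [43, -34] -> [43]
  [-28, 41, 15, -32, 25, -36, 45, 20, 40, -46] -> [-25, 44, 18, -29, 28, -33, 48, 23, 43, -43] -> [44, 18, -29, 28, -33, 48, 23, 43, -43] -> [48, 44, 43, 28, 23, 18, -29, -33, -43] -> [44, 40, 39, 24, 19, 14, -33, -37, -47] -> [44, 40, 39, 24, 19, 14]
  [-42, -16, 36] -> [-39, -13, 39] -> [-13, 39] -> [39, -13] -> [35, -17] -> [35]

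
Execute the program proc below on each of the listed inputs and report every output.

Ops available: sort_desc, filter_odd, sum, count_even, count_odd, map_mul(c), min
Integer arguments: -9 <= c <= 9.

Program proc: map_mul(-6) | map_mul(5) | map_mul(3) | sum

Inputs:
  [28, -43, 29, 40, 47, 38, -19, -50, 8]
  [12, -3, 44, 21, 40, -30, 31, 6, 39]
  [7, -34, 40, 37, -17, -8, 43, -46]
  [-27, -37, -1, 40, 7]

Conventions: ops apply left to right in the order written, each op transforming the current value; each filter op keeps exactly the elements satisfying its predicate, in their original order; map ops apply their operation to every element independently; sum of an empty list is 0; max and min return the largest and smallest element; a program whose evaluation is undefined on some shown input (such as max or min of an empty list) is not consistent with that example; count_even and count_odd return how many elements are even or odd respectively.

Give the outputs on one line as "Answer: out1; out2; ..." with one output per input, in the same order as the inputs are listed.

-7020; -14400; -1980; 1620

Execution, op by op:
  [28, -43, 29, 40, 47, 38, -19, -50, 8] -> [-168, 258, -174, -240, -282, -228, 114, 300, -48] -> [-840, 1290, -870, -1200, -1410, -1140, 570, 1500, -240] -> [-2520, 3870, -2610, -3600, -4230, -3420, 1710, 4500, -720] -> -7020
  [12, -3, 44, 21, 40, -30, 31, 6, 39] -> [-72, 18, -264, -126, -240, 180, -186, -36, -234] -> [-360, 90, -1320, -630, -1200, 900, -930, -180, -1170] -> [-1080, 270, -3960, -1890, -3600, 2700, -2790, -540, -3510] -> -14400
  [7, -34, 40, 37, -17, -8, 43, -46] -> [-42, 204, -240, -222, 102, 48, -258, 276] -> [-210, 1020, -1200, -1110, 510, 240, -1290, 1380] -> [-630, 3060, -3600, -3330, 1530, 720, -3870, 4140] -> -1980
  [-27, -37, -1, 40, 7] -> [162, 222, 6, -240, -42] -> [810, 1110, 30, -1200, -210] -> [2430, 3330, 90, -3600, -630] -> 1620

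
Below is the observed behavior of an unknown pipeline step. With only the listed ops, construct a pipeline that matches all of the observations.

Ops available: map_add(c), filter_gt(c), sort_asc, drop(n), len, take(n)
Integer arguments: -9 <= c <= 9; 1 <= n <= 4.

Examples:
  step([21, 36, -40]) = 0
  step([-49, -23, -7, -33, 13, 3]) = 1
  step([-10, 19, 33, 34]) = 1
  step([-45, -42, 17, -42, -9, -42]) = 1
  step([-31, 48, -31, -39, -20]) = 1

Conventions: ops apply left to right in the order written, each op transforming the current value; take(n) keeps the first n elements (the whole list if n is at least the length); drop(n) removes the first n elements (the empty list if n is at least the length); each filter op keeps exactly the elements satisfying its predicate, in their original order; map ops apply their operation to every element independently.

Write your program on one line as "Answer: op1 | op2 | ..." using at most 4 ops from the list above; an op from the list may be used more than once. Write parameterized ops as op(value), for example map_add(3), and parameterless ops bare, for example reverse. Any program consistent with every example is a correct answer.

map_add(8) | drop(3) | take(1) | len

Check, running the answer program on each example:
  [21, 36, -40] -> [29, 44, -32] -> [] -> [] -> 0
  [-49, -23, -7, -33, 13, 3] -> [-41, -15, 1, -25, 21, 11] -> [-25, 21, 11] -> [-25] -> 1
  [-10, 19, 33, 34] -> [-2, 27, 41, 42] -> [42] -> [42] -> 1
  [-45, -42, 17, -42, -9, -42] -> [-37, -34, 25, -34, -1, -34] -> [-34, -1, -34] -> [-34] -> 1
  [-31, 48, -31, -39, -20] -> [-23, 56, -23, -31, -12] -> [-31, -12] -> [-31] -> 1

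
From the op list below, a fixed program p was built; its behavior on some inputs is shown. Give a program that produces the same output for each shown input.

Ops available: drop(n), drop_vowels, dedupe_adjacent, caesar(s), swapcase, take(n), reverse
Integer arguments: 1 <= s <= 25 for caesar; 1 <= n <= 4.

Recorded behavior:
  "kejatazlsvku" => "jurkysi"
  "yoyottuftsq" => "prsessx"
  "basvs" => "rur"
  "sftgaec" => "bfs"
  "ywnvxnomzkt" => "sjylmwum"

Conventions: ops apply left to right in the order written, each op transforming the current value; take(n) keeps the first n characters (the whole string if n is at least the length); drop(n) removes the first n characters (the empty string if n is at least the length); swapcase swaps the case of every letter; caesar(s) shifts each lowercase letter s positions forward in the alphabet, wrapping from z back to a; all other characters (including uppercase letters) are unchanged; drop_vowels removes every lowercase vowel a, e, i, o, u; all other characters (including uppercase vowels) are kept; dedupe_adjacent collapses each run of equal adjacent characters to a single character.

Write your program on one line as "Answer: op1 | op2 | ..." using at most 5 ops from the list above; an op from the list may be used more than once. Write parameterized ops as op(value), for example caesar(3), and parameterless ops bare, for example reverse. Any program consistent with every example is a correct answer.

drop(2) | reverse | drop_vowels | caesar(25)

Check, running the answer program on each example:
  "kejatazlsvku" -> "jatazlsvku" -> "ukvslzataj" -> "kvslztj" -> "jurkysi"
  "yoyottuftsq" -> "yottuftsq" -> "qstfuttoy" -> "qstftty" -> "prsessx"
  "basvs" -> "svs" -> "svs" -> "svs" -> "rur"
  "sftgaec" -> "tgaec" -> "ceagt" -> "cgt" -> "bfs"
  "ywnvxnomzkt" -> "nvxnomzkt" -> "tkzmonxvn" -> "tkzmnxvn" -> "sjylmwum"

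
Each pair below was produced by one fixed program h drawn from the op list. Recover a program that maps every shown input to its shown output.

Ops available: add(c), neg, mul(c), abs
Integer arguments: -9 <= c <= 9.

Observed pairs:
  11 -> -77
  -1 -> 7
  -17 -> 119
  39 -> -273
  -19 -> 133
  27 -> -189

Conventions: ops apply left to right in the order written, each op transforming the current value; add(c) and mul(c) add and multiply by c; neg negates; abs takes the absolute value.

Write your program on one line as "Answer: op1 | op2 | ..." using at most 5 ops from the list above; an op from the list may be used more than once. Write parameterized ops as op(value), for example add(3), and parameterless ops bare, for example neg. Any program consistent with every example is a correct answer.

mul(7) | add(-7) | neg | add(-7)

Check, running the answer program on each example:
  11 -> 77 -> 70 -> -70 -> -77
  -1 -> -7 -> -14 -> 14 -> 7
  -17 -> -119 -> -126 -> 126 -> 119
  39 -> 273 -> 266 -> -266 -> -273
  -19 -> -133 -> -140 -> 140 -> 133
  27 -> 189 -> 182 -> -182 -> -189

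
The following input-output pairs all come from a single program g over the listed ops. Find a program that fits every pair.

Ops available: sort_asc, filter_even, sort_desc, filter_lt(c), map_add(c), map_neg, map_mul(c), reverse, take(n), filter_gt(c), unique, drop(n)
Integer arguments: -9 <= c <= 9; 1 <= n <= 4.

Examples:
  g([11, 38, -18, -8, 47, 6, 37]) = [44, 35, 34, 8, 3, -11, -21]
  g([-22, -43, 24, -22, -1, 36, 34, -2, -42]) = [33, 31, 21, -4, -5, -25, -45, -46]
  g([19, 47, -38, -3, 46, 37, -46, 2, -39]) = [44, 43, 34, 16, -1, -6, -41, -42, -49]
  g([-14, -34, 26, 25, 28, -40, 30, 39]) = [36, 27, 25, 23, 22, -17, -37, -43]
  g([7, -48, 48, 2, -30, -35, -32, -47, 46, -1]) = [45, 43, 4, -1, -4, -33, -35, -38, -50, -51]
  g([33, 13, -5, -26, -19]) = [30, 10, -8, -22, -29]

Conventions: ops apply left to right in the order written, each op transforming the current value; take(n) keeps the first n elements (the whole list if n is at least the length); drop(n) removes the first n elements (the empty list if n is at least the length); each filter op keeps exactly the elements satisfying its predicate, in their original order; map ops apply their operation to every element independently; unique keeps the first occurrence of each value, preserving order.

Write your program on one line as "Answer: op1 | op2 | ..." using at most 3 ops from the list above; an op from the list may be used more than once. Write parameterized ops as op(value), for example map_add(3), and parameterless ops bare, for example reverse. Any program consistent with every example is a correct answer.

sort_desc | unique | map_add(-3)

Check, running the answer program on each example:
  [11, 38, -18, -8, 47, 6, 37] -> [47, 38, 37, 11, 6, -8, -18] -> [47, 38, 37, 11, 6, -8, -18] -> [44, 35, 34, 8, 3, -11, -21]
  [-22, -43, 24, -22, -1, 36, 34, -2, -42] -> [36, 34, 24, -1, -2, -22, -22, -42, -43] -> [36, 34, 24, -1, -2, -22, -42, -43] -> [33, 31, 21, -4, -5, -25, -45, -46]
  [19, 47, -38, -3, 46, 37, -46, 2, -39] -> [47, 46, 37, 19, 2, -3, -38, -39, -46] -> [47, 46, 37, 19, 2, -3, -38, -39, -46] -> [44, 43, 34, 16, -1, -6, -41, -42, -49]
  [-14, -34, 26, 25, 28, -40, 30, 39] -> [39, 30, 28, 26, 25, -14, -34, -40] -> [39, 30, 28, 26, 25, -14, -34, -40] -> [36, 27, 25, 23, 22, -17, -37, -43]
  [7, -48, 48, 2, -30, -35, -32, -47, 46, -1] -> [48, 46, 7, 2, -1, -30, -32, -35, -47, -48] -> [48, 46, 7, 2, -1, -30, -32, -35, -47, -48] -> [45, 43, 4, -1, -4, -33, -35, -38, -50, -51]
  [33, 13, -5, -26, -19] -> [33, 13, -5, -19, -26] -> [33, 13, -5, -19, -26] -> [30, 10, -8, -22, -29]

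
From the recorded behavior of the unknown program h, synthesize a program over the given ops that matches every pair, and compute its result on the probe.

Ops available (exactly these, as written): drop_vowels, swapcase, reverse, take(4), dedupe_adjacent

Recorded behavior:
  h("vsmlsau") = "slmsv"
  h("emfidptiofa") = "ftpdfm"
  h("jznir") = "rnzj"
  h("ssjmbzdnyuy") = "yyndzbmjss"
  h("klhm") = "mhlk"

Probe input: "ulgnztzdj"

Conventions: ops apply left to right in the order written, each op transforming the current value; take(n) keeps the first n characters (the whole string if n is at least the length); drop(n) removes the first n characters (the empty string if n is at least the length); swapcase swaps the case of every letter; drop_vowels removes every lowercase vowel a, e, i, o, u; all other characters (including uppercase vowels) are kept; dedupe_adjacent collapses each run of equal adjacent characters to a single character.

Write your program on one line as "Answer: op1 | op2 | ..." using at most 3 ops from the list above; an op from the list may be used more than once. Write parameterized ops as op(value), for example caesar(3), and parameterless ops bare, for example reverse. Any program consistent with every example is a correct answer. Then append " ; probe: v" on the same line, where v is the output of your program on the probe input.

reverse | drop_vowels ; probe: "jdztzngl"

Check, running the answer program on each example:
  "vsmlsau" -> "uaslmsv" -> "slmsv"
  "emfidptiofa" -> "afoitpdifme" -> "ftpdfm"
  "jznir" -> "rinzj" -> "rnzj"
  "ssjmbzdnyuy" -> "yuyndzbmjss" -> "yyndzbmjss"
  "klhm" -> "mhlk" -> "mhlk"
  probe: "ulgnztzdj" -> "jdztznglu" -> "jdztzngl"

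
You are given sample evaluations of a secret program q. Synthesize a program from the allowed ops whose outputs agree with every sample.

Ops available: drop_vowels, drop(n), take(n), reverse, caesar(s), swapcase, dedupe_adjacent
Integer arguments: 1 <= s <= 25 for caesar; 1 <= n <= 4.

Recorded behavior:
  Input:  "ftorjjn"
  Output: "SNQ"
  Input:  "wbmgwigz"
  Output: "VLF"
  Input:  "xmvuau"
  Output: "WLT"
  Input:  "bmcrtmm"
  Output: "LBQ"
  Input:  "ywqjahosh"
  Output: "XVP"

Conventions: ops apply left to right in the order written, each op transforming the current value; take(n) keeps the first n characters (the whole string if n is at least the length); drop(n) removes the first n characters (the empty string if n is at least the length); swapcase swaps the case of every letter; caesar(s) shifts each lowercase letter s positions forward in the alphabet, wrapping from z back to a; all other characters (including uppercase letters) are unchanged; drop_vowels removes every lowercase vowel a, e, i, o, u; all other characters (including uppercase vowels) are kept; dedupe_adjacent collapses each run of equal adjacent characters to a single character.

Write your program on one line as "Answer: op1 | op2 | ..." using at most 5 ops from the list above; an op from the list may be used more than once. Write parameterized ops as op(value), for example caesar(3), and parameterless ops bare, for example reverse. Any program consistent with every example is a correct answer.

caesar(25) | dedupe_adjacent | drop_vowels | take(3) | swapcase

Check, running the answer program on each example:
  "ftorjjn" -> "esnqiim" -> "esnqim" -> "snqm" -> "snq" -> "SNQ"
  "wbmgwigz" -> "valfvhfy" -> "valfvhfy" -> "vlfvhfy" -> "vlf" -> "VLF"
  "xmvuau" -> "wlutzt" -> "wlutzt" -> "wltzt" -> "wlt" -> "WLT"
  "bmcrtmm" -> "albqsll" -> "albqsl" -> "lbqsl" -> "lbq" -> "LBQ"
  "ywqjahosh" -> "xvpizgnrg" -> "xvpizgnrg" -> "xvpzgnrg" -> "xvp" -> "XVP"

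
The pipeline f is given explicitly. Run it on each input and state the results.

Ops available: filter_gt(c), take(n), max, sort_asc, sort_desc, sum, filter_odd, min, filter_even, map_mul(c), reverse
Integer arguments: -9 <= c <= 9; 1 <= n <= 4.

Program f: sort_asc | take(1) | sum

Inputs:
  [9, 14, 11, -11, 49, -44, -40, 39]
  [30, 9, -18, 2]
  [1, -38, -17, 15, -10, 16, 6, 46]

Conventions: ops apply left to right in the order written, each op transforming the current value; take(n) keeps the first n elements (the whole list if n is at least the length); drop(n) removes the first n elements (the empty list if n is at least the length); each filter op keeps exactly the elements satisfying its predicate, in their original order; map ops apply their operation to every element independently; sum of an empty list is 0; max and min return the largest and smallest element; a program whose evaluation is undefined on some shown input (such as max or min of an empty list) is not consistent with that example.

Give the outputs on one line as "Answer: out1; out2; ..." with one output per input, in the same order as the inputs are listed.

-44; -18; -38

Execution, op by op:
  [9, 14, 11, -11, 49, -44, -40, 39] -> [-44, -40, -11, 9, 11, 14, 39, 49] -> [-44] -> -44
  [30, 9, -18, 2] -> [-18, 2, 9, 30] -> [-18] -> -18
  [1, -38, -17, 15, -10, 16, 6, 46] -> [-38, -17, -10, 1, 6, 15, 16, 46] -> [-38] -> -38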